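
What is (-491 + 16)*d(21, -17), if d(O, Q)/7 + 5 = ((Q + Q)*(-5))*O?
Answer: -11853625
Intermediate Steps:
d(O, Q) = -35 - 70*O*Q (d(O, Q) = -35 + 7*(((Q + Q)*(-5))*O) = -35 + 7*(((2*Q)*(-5))*O) = -35 + 7*((-10*Q)*O) = -35 + 7*(-10*O*Q) = -35 - 70*O*Q)
(-491 + 16)*d(21, -17) = (-491 + 16)*(-35 - 70*21*(-17)) = -475*(-35 + 24990) = -475*24955 = -11853625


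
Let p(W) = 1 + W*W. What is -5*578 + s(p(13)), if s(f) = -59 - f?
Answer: -3119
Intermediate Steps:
p(W) = 1 + W**2
-5*578 + s(p(13)) = -5*578 + (-59 - (1 + 13**2)) = -2890 + (-59 - (1 + 169)) = -2890 + (-59 - 1*170) = -2890 + (-59 - 170) = -2890 - 229 = -3119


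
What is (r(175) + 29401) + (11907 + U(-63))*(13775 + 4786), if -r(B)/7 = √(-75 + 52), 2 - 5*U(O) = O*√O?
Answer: 1105213262/5 - 7*I*√23 + 3508029*I*√7/5 ≈ 2.2104e+8 + 1.8562e+6*I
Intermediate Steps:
U(O) = ⅖ - O^(3/2)/5 (U(O) = ⅖ - O*√O/5 = ⅖ - O^(3/2)/5)
r(B) = -7*I*√23 (r(B) = -7*√(-75 + 52) = -7*I*√23)
(r(175) + 29401) + (11907 + U(-63))*(13775 + 4786) = (-7*I*√23 + 29401) + (11907 + (⅖ - (-189)*I*√7/5))*(13775 + 4786) = (29401 - 7*I*√23) + (11907 + (⅖ - (-189)*I*√7/5))*18561 = (29401 - 7*I*√23) + (11907 + (⅖ + 189*I*√7/5))*18561 = (29401 - 7*I*√23) + (59537/5 + 189*I*√7/5)*18561 = (29401 - 7*I*√23) + (1105066257/5 + 3508029*I*√7/5) = 1105213262/5 - 7*I*√23 + 3508029*I*√7/5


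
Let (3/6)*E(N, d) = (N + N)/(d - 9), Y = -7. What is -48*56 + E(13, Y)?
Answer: -10765/4 ≈ -2691.3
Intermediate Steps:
E(N, d) = 4*N/(-9 + d) (E(N, d) = 2*((N + N)/(d - 9)) = 2*((2*N)/(-9 + d)) = 2*(2*N/(-9 + d)) = 4*N/(-9 + d))
-48*56 + E(13, Y) = -48*56 + 4*13/(-9 - 7) = -2688 + 4*13/(-16) = -2688 + 4*13*(-1/16) = -2688 - 13/4 = -10765/4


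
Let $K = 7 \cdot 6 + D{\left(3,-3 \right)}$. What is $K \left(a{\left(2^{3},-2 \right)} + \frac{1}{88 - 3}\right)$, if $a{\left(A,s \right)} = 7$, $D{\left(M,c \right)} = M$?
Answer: $\frac{5364}{17} \approx 315.53$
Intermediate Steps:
$K = 45$ ($K = 7 \cdot 6 + 3 = 42 + 3 = 45$)
$K \left(a{\left(2^{3},-2 \right)} + \frac{1}{88 - 3}\right) = 45 \left(7 + \frac{1}{88 - 3}\right) = 45 \left(7 + \frac{1}{85}\right) = 45 \cdot \frac{596}{85} = \frac{5364}{17}$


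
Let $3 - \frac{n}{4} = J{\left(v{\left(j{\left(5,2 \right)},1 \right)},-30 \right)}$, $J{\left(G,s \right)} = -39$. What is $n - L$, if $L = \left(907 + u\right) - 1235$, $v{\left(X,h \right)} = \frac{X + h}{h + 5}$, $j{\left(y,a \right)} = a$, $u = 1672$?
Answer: $-1176$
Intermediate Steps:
$v{\left(X,h \right)} = \frac{X + h}{5 + h}$
$n = 168$ ($n = 12 - -156 = 12 + 156 = 168$)
$L = 1344$ ($L = \left(907 + 1672\right) - 1235 = 2579 - 1235 = 1344$)
$n - L = 168 - 1344 = -1176$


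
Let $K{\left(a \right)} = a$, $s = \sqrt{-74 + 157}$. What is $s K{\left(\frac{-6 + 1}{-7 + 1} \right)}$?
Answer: $\frac{5 \sqrt{83}}{6} \approx 7.592$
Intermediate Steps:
$s = \sqrt{83} \approx 9.1104$
$s K{\left(\frac{-6 + 1}{-7 + 1} \right)} = \sqrt{83} \frac{-6 + 1}{-7 + 1} = \sqrt{83} \left(- \frac{5}{-6}\right) = \sqrt{83} \left(\left(-5\right) \left(- \frac{1}{6}\right)\right) = \sqrt{83} \cdot \frac{5}{6} = \frac{5 \sqrt{83}}{6}$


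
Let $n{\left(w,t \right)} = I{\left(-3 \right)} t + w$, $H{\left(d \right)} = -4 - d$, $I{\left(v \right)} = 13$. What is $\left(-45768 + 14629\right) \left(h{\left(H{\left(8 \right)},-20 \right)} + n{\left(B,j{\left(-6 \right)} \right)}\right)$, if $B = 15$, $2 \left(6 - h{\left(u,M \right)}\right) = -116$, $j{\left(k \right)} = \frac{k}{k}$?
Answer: $-2864788$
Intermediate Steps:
$j{\left(k \right)} = 1$
$h{\left(u,M \right)} = 64$ ($h{\left(u,M \right)} = 6 - -58 = 6 + 58 = 64$)
$n{\left(w,t \right)} = w + 13 t$ ($n{\left(w,t \right)} = 13 t + w = w + 13 t$)
$\left(-45768 + 14629\right) \left(h{\left(H{\left(8 \right)},-20 \right)} + n{\left(B,j{\left(-6 \right)} \right)}\right) = \left(-45768 + 14629\right) \left(64 + \left(15 + 13 \cdot 1\right)\right) = - 31139 \left(64 + \left(15 + 13\right)\right) = - 31139 \left(64 + 28\right) = \left(-31139\right) 92 = -2864788$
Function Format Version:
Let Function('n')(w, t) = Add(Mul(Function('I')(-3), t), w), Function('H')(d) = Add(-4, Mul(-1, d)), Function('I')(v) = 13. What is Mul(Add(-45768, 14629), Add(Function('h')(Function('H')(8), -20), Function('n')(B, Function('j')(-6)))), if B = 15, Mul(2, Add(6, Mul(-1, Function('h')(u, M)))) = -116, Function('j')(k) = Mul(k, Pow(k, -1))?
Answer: -2864788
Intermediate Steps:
Function('j')(k) = 1
Function('h')(u, M) = 64 (Function('h')(u, M) = Add(6, Mul(Rational(-1, 2), -116)) = Add(6, 58) = 64)
Function('n')(w, t) = Add(w, Mul(13, t)) (Function('n')(w, t) = Add(Mul(13, t), w) = Add(w, Mul(13, t)))
Mul(Add(-45768, 14629), Add(Function('h')(Function('H')(8), -20), Function('n')(B, Function('j')(-6)))) = Mul(Add(-45768, 14629), Add(64, Add(15, Mul(13, 1)))) = Mul(-31139, Add(64, Add(15, 13))) = Mul(-31139, Add(64, 28)) = Mul(-31139, 92) = -2864788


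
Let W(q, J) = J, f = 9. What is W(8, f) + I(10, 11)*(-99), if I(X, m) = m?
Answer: -1080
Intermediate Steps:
W(8, f) + I(10, 11)*(-99) = 9 + 11*(-99) = 9 - 1089 = -1080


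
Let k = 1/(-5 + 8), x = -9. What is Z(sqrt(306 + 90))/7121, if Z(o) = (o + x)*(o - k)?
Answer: 399/7121 - 56*sqrt(11)/7121 ≈ 0.029949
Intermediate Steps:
k = 1/3 ≈ 0.33333
Z(o) = (-9 + o)*(-1/3 + o) (Z(o) = (o - 9)*(o - 1*1/3) = (-9 + o)*(o - 1/3) = (-9 + o)*(-1/3 + o))
Z(sqrt(306 + 90))/7121 = (3 + (sqrt(306 + 90))**2 - 28*sqrt(306 + 90)/3)/7121 = (3 + (sqrt(396))**2 - 56*sqrt(11))*(1/7121) = (3 + (6*sqrt(11))**2 - 56*sqrt(11))*(1/7121) = (3 + 396 - 56*sqrt(11))*(1/7121) = (399 - 56*sqrt(11))*(1/7121) = 399/7121 - 56*sqrt(11)/7121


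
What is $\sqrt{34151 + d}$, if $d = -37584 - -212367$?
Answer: $\sqrt{208934} \approx 457.09$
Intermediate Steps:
$d = 174783$ ($d = -37584 + 212367 = 174783$)
$\sqrt{34151 + d} = \sqrt{34151 + 174783} = \sqrt{208934}$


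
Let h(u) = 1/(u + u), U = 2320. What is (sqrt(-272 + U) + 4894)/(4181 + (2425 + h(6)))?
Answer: 58728/79273 + 384*sqrt(2)/79273 ≈ 0.74768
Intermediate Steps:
h(u) = 1/(2*u)
(sqrt(-272 + U) + 4894)/(4181 + (2425 + h(6))) = (sqrt(-272 + 2320) + 4894)/(4181 + (2425 + (1/2)/6)) = (sqrt(2048) + 4894)/(4181 + (2425 + (1/2)*(1/6))) = (32*sqrt(2) + 4894)/(4181 + (2425 + 1/12)) = (4894 + 32*sqrt(2))/(4181 + 29101/12) = (4894 + 32*sqrt(2))/(79273/12) = (4894 + 32*sqrt(2))*(12/79273) = 58728/79273 + 384*sqrt(2)/79273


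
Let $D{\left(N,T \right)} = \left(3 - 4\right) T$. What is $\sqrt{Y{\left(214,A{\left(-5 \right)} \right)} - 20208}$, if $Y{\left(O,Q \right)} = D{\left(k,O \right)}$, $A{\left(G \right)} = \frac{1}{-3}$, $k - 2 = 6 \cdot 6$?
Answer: $i \sqrt{20422} \approx 142.91 i$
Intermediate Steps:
$k = 38$ ($k = 2 + 6 \cdot 6 = 2 + 36 = 38$)
$A{\left(G \right)} = - \frac{1}{3}$
$D{\left(N,T \right)} = - T$
$Y{\left(O,Q \right)} = - O$
$\sqrt{Y{\left(214,A{\left(-5 \right)} \right)} - 20208} = \sqrt{\left(-1\right) 214 - 20208} = \sqrt{-214 - 20208} = \sqrt{-20422} = i \sqrt{20422}$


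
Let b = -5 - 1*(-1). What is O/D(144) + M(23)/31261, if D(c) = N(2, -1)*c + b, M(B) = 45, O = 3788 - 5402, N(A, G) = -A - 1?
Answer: 25237437/6814898 ≈ 3.7033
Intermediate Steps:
N(A, G) = -1 - A
O = -1614
b = -4 (b = -5 + 1 = -4)
D(c) = -4 - 3*c (D(c) = (-1 - 1*2)*c - 4 = (-1 - 2)*c - 4 = -3*c - 4 = -4 - 3*c)
O/D(144) + M(23)/31261 = -1614/(-4 - 3*144) + 45/31261 = -1614/(-4 - 432) + 45*(1/31261) = -1614/(-436) + 45/31261 = -1614*(-1/436) + 45/31261 = 807/218 + 45/31261 = 25237437/6814898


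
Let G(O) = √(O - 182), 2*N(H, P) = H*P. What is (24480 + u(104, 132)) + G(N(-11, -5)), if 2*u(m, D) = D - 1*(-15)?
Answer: 49107/2 + I*√618/2 ≈ 24554.0 + 12.43*I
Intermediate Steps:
u(m, D) = 15/2 + D/2 (u(m, D) = (D - 1*(-15))/2 = (D + 15)/2 = (15 + D)/2 = 15/2 + D/2)
N(H, P) = H*P/2 (N(H, P) = (H*P)/2 = H*P/2)
G(O) = √(-182 + O)
(24480 + u(104, 132)) + G(N(-11, -5)) = (24480 + (15/2 + (½)*132)) + √(-182 + (½)*(-11)*(-5)) = (24480 + (15/2 + 66)) + √(-182 + 55/2) = (24480 + 147/2) + √(-309/2) = 49107/2 + I*√618/2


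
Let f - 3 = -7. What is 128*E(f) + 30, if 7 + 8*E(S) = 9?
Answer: 62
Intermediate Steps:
f = -4 (f = 3 - 7 = -4)
E(S) = ¼ (E(S) = -7/8 + (⅛)*9 = -7/8 + 9/8 = ¼)
128*E(f) + 30 = 128*(¼) + 30 = 32 + 30 = 62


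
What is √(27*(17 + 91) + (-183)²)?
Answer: 3*√4045 ≈ 190.80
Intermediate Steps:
√(27*(17 + 91) + (-183)²) = √(27*108 + 33489) = √(2916 + 33489) = √36405 = 3*√4045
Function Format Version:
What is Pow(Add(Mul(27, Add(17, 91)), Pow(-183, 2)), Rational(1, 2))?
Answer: Mul(3, Pow(4045, Rational(1, 2))) ≈ 190.80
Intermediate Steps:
Pow(Add(Mul(27, Add(17, 91)), Pow(-183, 2)), Rational(1, 2)) = Pow(Add(Mul(27, 108), 33489), Rational(1, 2)) = Pow(Add(2916, 33489), Rational(1, 2)) = Pow(36405, Rational(1, 2)) = Mul(3, Pow(4045, Rational(1, 2)))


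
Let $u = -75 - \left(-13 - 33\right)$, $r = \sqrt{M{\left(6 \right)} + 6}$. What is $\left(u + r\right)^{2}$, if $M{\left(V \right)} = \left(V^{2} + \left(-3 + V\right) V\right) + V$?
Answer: $\left(29 - \sqrt{66}\right)^{2} \approx 435.81$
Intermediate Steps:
$M{\left(V \right)} = V + V^{2} + V \left(-3 + V\right)$ ($M{\left(V \right)} = \left(V^{2} + V \left(-3 + V\right)\right) + V = V + V^{2} + V \left(-3 + V\right)$)
$r = \sqrt{66}$ ($r = \sqrt{2 \cdot 6 \left(-1 + 6\right) + 6} = \sqrt{2 \cdot 6 \cdot 5 + 6} = \sqrt{60 + 6} = \sqrt{66} \approx 8.124$)
$u = -29$ ($u = -75 - -46 = -75 + 46 = -29$)
$\left(u + r\right)^{2} = \left(-29 + \sqrt{66}\right)^{2}$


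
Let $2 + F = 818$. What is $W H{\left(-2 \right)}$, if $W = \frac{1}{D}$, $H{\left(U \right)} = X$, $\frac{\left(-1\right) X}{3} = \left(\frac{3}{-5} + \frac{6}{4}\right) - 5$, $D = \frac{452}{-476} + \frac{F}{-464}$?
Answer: $- \frac{424473}{93460} \approx -4.5418$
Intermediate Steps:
$F = 816$ ($F = -2 + 818 = 816$)
$D = - \frac{9346}{3451}$ ($D = \frac{452}{-476} + \frac{816}{-464} = 452 \left(- \frac{1}{476}\right) + 816 \left(- \frac{1}{464}\right) = - \frac{113}{119} - \frac{51}{29} = - \frac{9346}{3451} \approx -2.7082$)
$X = \frac{123}{10}$ ($X = - 3 \left(\left(\frac{3}{-5} + \frac{6}{4}\right) - 5\right) = - 3 \left(\left(3 \left(- \frac{1}{5}\right) + 6 \cdot \frac{1}{4}\right) - 5\right) = - 3 \left(\left(- \frac{3}{5} + \frac{3}{2}\right) - 5\right) = - 3 \left(\frac{9}{10} - 5\right) = \left(-3\right) \left(- \frac{41}{10}\right) = \frac{123}{10} \approx 12.3$)
$H{\left(U \right)} = \frac{123}{10}$
$W = - \frac{3451}{9346}$ ($W = \frac{1}{- \frac{9346}{3451}} = - \frac{3451}{9346} \approx -0.36925$)
$W H{\left(-2 \right)} = \left(- \frac{3451}{9346}\right) \frac{123}{10} = - \frac{424473}{93460}$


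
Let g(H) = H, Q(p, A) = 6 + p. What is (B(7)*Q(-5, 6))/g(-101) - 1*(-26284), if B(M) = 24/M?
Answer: 18582764/707 ≈ 26284.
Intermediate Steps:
(B(7)*Q(-5, 6))/g(-101) - 1*(-26284) = ((24/7)*(6 - 5))/(-101) - 1*(-26284) = ((24*(1/7))*1)*(-1/101) + 26284 = ((24/7)*1)*(-1/101) + 26284 = (24/7)*(-1/101) + 26284 = -24/707 + 26284 = 18582764/707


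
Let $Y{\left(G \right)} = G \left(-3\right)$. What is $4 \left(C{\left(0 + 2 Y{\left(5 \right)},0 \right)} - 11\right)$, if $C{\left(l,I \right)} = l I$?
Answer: $-44$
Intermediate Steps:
$Y{\left(G \right)} = - 3 G$
$C{\left(l,I \right)} = I l$
$4 \left(C{\left(0 + 2 Y{\left(5 \right)},0 \right)} - 11\right) = 4 \left(0 \left(0 + 2 \left(\left(-3\right) 5\right)\right) - 11\right) = 4 \left(0 \left(0 + 2 \left(-15\right)\right) - 11\right) = 4 \left(0 \left(0 - 30\right) - 11\right) = 4 \left(0 \left(-30\right) - 11\right) = 4 \left(0 - 11\right) = 4 \left(-11\right) = -44$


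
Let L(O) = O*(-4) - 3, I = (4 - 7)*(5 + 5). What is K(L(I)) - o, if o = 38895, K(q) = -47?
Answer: -38942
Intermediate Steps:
I = -30 (I = -3*10 = -30)
L(O) = -3 - 4*O (L(O) = -4*O - 3 = -3 - 4*O)
K(L(I)) - o = -47 - 1*38895 = -47 - 38895 = -38942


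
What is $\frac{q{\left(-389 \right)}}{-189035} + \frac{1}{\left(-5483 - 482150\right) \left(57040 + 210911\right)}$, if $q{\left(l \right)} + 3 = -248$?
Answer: $\frac{32796099056698}{24699643908036405} \approx 0.0013278$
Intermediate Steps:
$q{\left(l \right)} = -251$ ($q{\left(l \right)} = -3 - 248 = -251$)
$\frac{q{\left(-389 \right)}}{-189035} + \frac{1}{\left(-5483 - 482150\right) \left(57040 + 210911\right)} = - \frac{251}{-189035} + \frac{1}{\left(-5483 - 482150\right) \left(57040 + 210911\right)} = \left(-251\right) \left(- \frac{1}{189035}\right) + \frac{1}{\left(-487633\right) 267951} = \frac{251}{189035} - \frac{1}{130661749983} = \frac{32796099056698}{24699643908036405}$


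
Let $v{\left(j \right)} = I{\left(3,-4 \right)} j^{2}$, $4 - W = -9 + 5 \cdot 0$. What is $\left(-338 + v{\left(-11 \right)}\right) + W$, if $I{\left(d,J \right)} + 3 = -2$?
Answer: $-930$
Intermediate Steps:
$I{\left(d,J \right)} = -5$ ($I{\left(d,J \right)} = -3 - 2 = -5$)
$W = 13$ ($W = 4 - \left(-9 + 5 \cdot 0\right) = 4 - \left(-9 + 0\right) = 4 - -9 = 4 + 9 = 13$)
$v{\left(j \right)} = - 5 j^{2}$
$\left(-338 + v{\left(-11 \right)}\right) + W = \left(-338 - 5 \left(-11\right)^{2}\right) + 13 = \left(-338 - 605\right) + 13 = -943 + 13 = -930$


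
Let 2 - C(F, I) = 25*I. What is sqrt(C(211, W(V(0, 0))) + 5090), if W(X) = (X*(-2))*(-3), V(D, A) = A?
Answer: 2*sqrt(1273) ≈ 71.358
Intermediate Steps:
W(X) = 6*X (W(X) = -2*X*(-3) = 6*X)
C(F, I) = 2 - 25*I
sqrt(C(211, W(V(0, 0))) + 5090) = sqrt((2 - 150*0) + 5090) = sqrt((2 - 25*0) + 5090) = sqrt((2 + 0) + 5090) = sqrt(2 + 5090) = sqrt(5092) = 2*sqrt(1273)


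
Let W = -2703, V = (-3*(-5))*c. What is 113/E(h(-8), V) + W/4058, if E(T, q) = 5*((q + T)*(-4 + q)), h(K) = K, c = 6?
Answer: -47424613/71542540 ≈ -0.66289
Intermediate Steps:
V = 90 (V = -3*(-5)*6 = 15*6 = 90)
E(T, q) = 5*(-4 + q)*(T + q) (E(T, q) = 5*((T + q)*(-4 + q)) = 5*((-4 + q)*(T + q)) = 5*(-4 + q)*(T + q))
113/E(h(-8), V) + W/4058 = 113/(-20*(-8) - 20*90 + 5*90² + 5*(-8)*90) - 2703/4058 = 113/(160 - 1800 + 5*8100 - 3600) - 2703*1/4058 = 113/(160 - 1800 + 40500 - 3600) - 2703/4058 = 113/35260 - 2703/4058 = -47424613/71542540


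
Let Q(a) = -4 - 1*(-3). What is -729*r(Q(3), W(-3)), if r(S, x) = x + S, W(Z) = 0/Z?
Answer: 729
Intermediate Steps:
Q(a) = -1 (Q(a) = -4 + 3 = -1)
W(Z) = 0
r(S, x) = S + x
-729*r(Q(3), W(-3)) = -729*(-1 + 0) = -729*(-1) = 729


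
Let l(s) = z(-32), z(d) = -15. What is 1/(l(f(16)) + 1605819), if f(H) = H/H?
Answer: 1/1605804 ≈ 6.2274e-7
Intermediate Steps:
f(H) = 1
l(s) = -15
1/(l(f(16)) + 1605819) = 1/(-15 + 1605819) = 1/1605804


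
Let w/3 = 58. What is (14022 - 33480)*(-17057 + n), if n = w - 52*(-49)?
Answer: 278930430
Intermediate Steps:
w = 174 (w = 3*58 = 174)
n = 2722 (n = 174 - 52*(-49) = 174 + 2548 = 2722)
(14022 - 33480)*(-17057 + n) = (14022 - 33480)*(-17057 + 2722) = -19458*(-14335) = 278930430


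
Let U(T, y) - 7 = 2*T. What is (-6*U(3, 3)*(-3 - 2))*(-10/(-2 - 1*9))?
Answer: 3900/11 ≈ 354.55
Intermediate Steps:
U(T, y) = 7 + 2*T
(-6*U(3, 3)*(-3 - 2))*(-10/(-2 - 1*9)) = (-6*(7 + 2*3)*(-3 - 2))*(-10/(-2 - 1*9)) = (-6*(7 + 6)*(-5))*(-10/(-2 - 9)) = (-78*(-5))*(-10/(-11)) = (-6*(-65))*(-10*(-1/11)) = 390*(10/11) = 3900/11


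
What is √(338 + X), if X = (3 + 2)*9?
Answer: √383 ≈ 19.570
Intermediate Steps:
X = 45 (X = 5*9 = 45)
√(338 + X) = √(338 + 45) = √383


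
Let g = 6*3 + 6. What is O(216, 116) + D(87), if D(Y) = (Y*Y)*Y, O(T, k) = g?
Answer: 658527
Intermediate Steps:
g = 24 (g = 18 + 6 = 24)
O(T, k) = 24
D(Y) = Y**3 (D(Y) = Y**2*Y = Y**3)
O(216, 116) + D(87) = 24 + 87**3 = 24 + 658503 = 658527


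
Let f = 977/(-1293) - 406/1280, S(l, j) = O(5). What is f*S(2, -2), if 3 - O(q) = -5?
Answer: -887759/103440 ≈ -8.5824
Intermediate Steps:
O(q) = 8 (O(q) = 3 - 1*(-5) = 3 + 5 = 8)
S(l, j) = 8
f = -887759/827520 (f = 977*(-1/1293) - 406*1/1280 = -977/1293 - 203/640 = -887759/827520 ≈ -1.0728)
f*S(2, -2) = -887759/827520*8 = -887759/103440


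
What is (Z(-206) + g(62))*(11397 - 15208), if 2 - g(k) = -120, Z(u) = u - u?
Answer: -464942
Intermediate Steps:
Z(u) = 0
g(k) = 122 (g(k) = 2 - 1*(-120) = 2 + 120 = 122)
(Z(-206) + g(62))*(11397 - 15208) = (0 + 122)*(11397 - 15208) = 122*(-3811) = -464942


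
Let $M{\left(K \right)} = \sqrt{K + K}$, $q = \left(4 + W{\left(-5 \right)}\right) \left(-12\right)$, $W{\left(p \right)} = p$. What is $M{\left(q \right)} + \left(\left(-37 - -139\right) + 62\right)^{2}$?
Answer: $26896 + 2 \sqrt{6} \approx 26901.0$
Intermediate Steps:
$q = 12$ ($q = \left(4 - 5\right) \left(-12\right) = \left(-1\right) \left(-12\right) = 12$)
$M{\left(K \right)} = \sqrt{2} \sqrt{K}$ ($M{\left(K \right)} = \sqrt{2 K} = \sqrt{2} \sqrt{K}$)
$M{\left(q \right)} + \left(\left(-37 - -139\right) + 62\right)^{2} = \sqrt{2} \sqrt{12} + \left(\left(-37 - -139\right) + 62\right)^{2} = \sqrt{2} \cdot 2 \sqrt{3} + \left(\left(-37 + 139\right) + 62\right)^{2} = 2 \sqrt{6} + \left(102 + 62\right)^{2} = 2 \sqrt{6} + 164^{2} = 2 \sqrt{6} + 26896 = 26896 + 2 \sqrt{6}$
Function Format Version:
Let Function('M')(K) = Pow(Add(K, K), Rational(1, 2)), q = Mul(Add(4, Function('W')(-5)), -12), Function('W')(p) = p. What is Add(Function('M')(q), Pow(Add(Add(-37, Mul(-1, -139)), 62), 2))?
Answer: Add(26896, Mul(2, Pow(6, Rational(1, 2)))) ≈ 26901.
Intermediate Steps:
q = 12 (q = Mul(Add(4, -5), -12) = Mul(-1, -12) = 12)
Function('M')(K) = Mul(Pow(2, Rational(1, 2)), Pow(K, Rational(1, 2))) (Function('M')(K) = Pow(Mul(2, K), Rational(1, 2)) = Mul(Pow(2, Rational(1, 2)), Pow(K, Rational(1, 2))))
Add(Function('M')(q), Pow(Add(Add(-37, Mul(-1, -139)), 62), 2)) = Add(Mul(Pow(2, Rational(1, 2)), Pow(12, Rational(1, 2))), Pow(Add(Add(-37, Mul(-1, -139)), 62), 2)) = Add(Mul(Pow(2, Rational(1, 2)), Mul(2, Pow(3, Rational(1, 2)))), Pow(Add(Add(-37, 139), 62), 2)) = Add(Mul(2, Pow(6, Rational(1, 2))), Pow(Add(102, 62), 2)) = Add(Mul(2, Pow(6, Rational(1, 2))), Pow(164, 2)) = Add(Mul(2, Pow(6, Rational(1, 2))), 26896) = Add(26896, Mul(2, Pow(6, Rational(1, 2))))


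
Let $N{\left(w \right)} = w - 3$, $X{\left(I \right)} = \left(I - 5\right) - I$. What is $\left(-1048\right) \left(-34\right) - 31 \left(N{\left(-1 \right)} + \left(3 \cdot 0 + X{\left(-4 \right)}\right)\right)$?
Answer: $35911$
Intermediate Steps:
$X{\left(I \right)} = -5$ ($X{\left(I \right)} = \left(-5 + I\right) - I = -5$)
$N{\left(w \right)} = -3 + w$ ($N{\left(w \right)} = w - 3 = -3 + w$)
$\left(-1048\right) \left(-34\right) - 31 \left(N{\left(-1 \right)} + \left(3 \cdot 0 + X{\left(-4 \right)}\right)\right) = \left(-1048\right) \left(-34\right) - 31 \left(\left(-3 - 1\right) + \left(3 \cdot 0 - 5\right)\right) = 35632 - 31 \left(-4 + \left(0 - 5\right)\right) = 35632 - 31 \left(-4 - 5\right) = 35632 - 31 \left(-9\right) = 35632 - -279 = 35632 + 279 = 35911$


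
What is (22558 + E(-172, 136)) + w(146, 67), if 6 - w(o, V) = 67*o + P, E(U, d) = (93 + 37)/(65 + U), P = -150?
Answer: 1383594/107 ≈ 12931.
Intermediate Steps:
E(U, d) = 130/(65 + U)
w(o, V) = 156 - 67*o (w(o, V) = 6 - (67*o - 150) = 6 - (-150 + 67*o) = 6 + (150 - 67*o) = 156 - 67*o)
(22558 + E(-172, 136)) + w(146, 67) = (22558 + 130/(65 - 172)) + (156 - 67*146) = (22558 + 130/(-107)) + (156 - 9782) = (22558 + 130*(-1/107)) - 9626 = (22558 - 130/107) - 9626 = 2413576/107 - 9626 = 1383594/107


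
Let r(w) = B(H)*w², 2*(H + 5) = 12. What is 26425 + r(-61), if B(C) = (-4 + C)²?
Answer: 59914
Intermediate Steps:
H = 1 (H = -5 + (½)*12 = -5 + 6 = 1)
r(w) = 9*w² (r(w) = (-4 + 1)²*w² = (-3)²*w² = 9*w²)
26425 + r(-61) = 26425 + 9*(-61)² = 26425 + 9*3721 = 26425 + 33489 = 59914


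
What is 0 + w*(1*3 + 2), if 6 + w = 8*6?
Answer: 210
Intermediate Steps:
w = 42 (w = -6 + 8*6 = -6 + 48 = 42)
0 + w*(1*3 + 2) = 0 + 42*(1*3 + 2) = 0 + 42*(3 + 2) = 0 + 42*5 = 0 + 210 = 210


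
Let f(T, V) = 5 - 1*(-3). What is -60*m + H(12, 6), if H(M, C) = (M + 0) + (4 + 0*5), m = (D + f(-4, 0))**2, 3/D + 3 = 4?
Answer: -7244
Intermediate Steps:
f(T, V) = 8 (f(T, V) = 5 + 3 = 8)
D = 3 (D = 3/(-3 + 4) = 3/1 = 3*1 = 3)
m = 121 (m = (3 + 8)**2 = 11**2 = 121)
H(M, C) = 4 + M (H(M, C) = M + (4 + 0) = M + 4 = 4 + M)
-60*m + H(12, 6) = -60*121 + (4 + 12) = -7260 + 16 = -7244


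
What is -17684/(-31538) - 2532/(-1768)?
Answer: 82189/41242 ≈ 1.9928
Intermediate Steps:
-17684/(-31538) - 2532/(-1768) = -17684*(-1/31538) - 2532*(-1/1768) = 8842/15769 + 633/442 = 82189/41242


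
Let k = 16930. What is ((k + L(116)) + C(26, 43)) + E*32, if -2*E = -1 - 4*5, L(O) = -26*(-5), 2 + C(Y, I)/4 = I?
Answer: 17560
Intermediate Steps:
C(Y, I) = -8 + 4*I
L(O) = 130
E = 21/2 (E = -(-1 - 4*5)/2 = -(-1 - 20)/2 = -1/2*(-21) = 21/2 ≈ 10.500)
((k + L(116)) + C(26, 43)) + E*32 = ((16930 + 130) + (-8 + 4*43)) + (21/2)*32 = (17060 + (-8 + 172)) + 336 = (17060 + 164) + 336 = 17224 + 336 = 17560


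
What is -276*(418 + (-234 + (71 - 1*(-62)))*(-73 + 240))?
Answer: 4539924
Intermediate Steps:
-276*(418 + (-234 + (71 - 1*(-62)))*(-73 + 240)) = -276*(418 + (-234 + (71 + 62))*167) = -276*(418 + (-234 + 133)*167) = -276*(418 - 101*167) = -276*(418 - 16867) = -276*(-16449) = 4539924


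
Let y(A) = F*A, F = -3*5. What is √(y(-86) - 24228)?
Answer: I*√22938 ≈ 151.45*I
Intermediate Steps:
F = -15
y(A) = -15*A
√(y(-86) - 24228) = √(-15*(-86) - 24228) = √(1290 - 24228) = √(-22938) = I*√22938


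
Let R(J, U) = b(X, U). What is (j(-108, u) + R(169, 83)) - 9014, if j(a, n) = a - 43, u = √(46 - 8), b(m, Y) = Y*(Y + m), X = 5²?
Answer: -201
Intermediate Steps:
X = 25
u = √38 ≈ 6.1644
j(a, n) = -43 + a
R(J, U) = U*(25 + U) (R(J, U) = U*(U + 25) = U*(25 + U))
(j(-108, u) + R(169, 83)) - 9014 = ((-43 - 108) + 83*(25 + 83)) - 9014 = (-151 + 83*108) - 9014 = (-151 + 8964) - 9014 = 8813 - 9014 = -201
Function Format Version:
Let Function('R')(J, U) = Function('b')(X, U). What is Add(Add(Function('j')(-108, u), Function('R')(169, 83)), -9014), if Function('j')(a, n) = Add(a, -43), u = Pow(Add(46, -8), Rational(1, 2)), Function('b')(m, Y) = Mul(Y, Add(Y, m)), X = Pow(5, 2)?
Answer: -201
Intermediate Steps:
X = 25
u = Pow(38, Rational(1, 2)) ≈ 6.1644
Function('j')(a, n) = Add(-43, a)
Function('R')(J, U) = Mul(U, Add(25, U)) (Function('R')(J, U) = Mul(U, Add(U, 25)) = Mul(U, Add(25, U)))
Add(Add(Function('j')(-108, u), Function('R')(169, 83)), -9014) = Add(Add(Add(-43, -108), Mul(83, Add(25, 83))), -9014) = Add(Add(-151, Mul(83, 108)), -9014) = Add(Add(-151, 8964), -9014) = Add(8813, -9014) = -201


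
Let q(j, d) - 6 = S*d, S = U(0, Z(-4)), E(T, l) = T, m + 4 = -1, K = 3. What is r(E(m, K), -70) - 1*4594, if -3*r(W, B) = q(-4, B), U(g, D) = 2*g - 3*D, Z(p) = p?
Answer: -4316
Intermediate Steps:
m = -5 (m = -4 - 1 = -5)
U(g, D) = -3*D + 2*g
S = 12 (S = -3*(-4) + 2*0 = 12 + 0 = 12)
q(j, d) = 6 + 12*d
r(W, B) = -2 - 4*B (r(W, B) = -(6 + 12*B)/3 = -2 - 4*B)
r(E(m, K), -70) - 1*4594 = (-2 - 4*(-70)) - 1*4594 = (-2 + 280) - 4594 = 278 - 4594 = -4316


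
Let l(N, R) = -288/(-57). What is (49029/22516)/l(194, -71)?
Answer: 310517/720512 ≈ 0.43097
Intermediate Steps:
l(N, R) = 96/19 (l(N, R) = -288*(-1/57) = 96/19)
(49029/22516)/l(194, -71) = (49029/22516)/(96/19) = (49029*(1/22516))*(19/96) = (49029/22516)*(19/96) = 310517/720512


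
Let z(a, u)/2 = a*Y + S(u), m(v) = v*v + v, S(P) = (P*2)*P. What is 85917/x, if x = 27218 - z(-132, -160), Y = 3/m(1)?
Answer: -85917/74786 ≈ -1.1488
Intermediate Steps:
S(P) = 2*P² (S(P) = (2*P)*P = 2*P²)
m(v) = v + v² (m(v) = v² + v = v + v²)
Y = 3/2 (Y = 3/((1*(1 + 1))) = 3/((1*2)) = 3/2 ≈ 1.5000)
z(a, u) = 3*a + 4*u² (z(a, u) = 2*(a*(3/2) + 2*u²) = 2*(3*a/2 + 2*u²) = 2*(2*u² + 3*a/2) = 3*a + 4*u²)
x = -74786 (x = 27218 - (3*(-132) + 4*(-160)²) = 27218 - (-396 + 4*25600) = 27218 - (-396 + 102400) = 27218 - 1*102004 = 27218 - 102004 = -74786)
85917/x = 85917/(-74786) = 85917*(-1/74786) = -85917/74786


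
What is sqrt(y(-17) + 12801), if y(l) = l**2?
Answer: sqrt(13090) ≈ 114.41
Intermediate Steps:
sqrt(y(-17) + 12801) = sqrt((-17)**2 + 12801) = sqrt(289 + 12801) = sqrt(13090)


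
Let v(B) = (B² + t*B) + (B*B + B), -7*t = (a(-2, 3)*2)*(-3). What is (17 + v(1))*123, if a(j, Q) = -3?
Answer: 15006/7 ≈ 2143.7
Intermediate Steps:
t = -18/7 (t = -(-3*2)*(-3)/7 = -(-6)*(-3)/7 = -⅐*18 = -18/7 ≈ -2.5714)
v(B) = 2*B² - 11*B/7 (v(B) = (B² - 18*B/7) + (B*B + B) = (B² - 18*B/7) + (B² + B) = (B² - 18*B/7) + (B + B²) = 2*B² - 11*B/7)
(17 + v(1))*123 = (17 + (⅐)*1*(-11 + 14*1))*123 = (17 + (⅐)*1*(-11 + 14))*123 = (17 + (⅐)*1*3)*123 = (17 + 3/7)*123 = (122/7)*123 = 15006/7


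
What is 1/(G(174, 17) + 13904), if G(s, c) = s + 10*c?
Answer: 1/14248 ≈ 7.0185e-5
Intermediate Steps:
1/(G(174, 17) + 13904) = 1/((174 + 10*17) + 13904) = 1/((174 + 170) + 13904) = 1/(344 + 13904) = 1/14248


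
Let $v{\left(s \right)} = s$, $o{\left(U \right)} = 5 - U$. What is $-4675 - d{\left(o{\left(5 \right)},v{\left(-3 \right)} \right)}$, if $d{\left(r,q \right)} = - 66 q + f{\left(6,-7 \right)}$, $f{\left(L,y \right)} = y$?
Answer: $-4866$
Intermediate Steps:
$d{\left(r,q \right)} = -7 - 66 q$ ($d{\left(r,q \right)} = - 66 q - 7 = -7 - 66 q$)
$-4675 - d{\left(o{\left(5 \right)},v{\left(-3 \right)} \right)} = -4675 - \left(-7 - -198\right) = -4675 - \left(-7 + 198\right) = -4675 - 191 = -4866$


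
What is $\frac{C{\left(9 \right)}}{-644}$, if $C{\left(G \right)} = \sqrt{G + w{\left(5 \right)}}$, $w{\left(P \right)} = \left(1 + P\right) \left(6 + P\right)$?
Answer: $- \frac{5 \sqrt{3}}{644} \approx -0.013448$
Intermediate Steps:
$C{\left(G \right)} = \sqrt{66 + G}$ ($C{\left(G \right)} = \sqrt{G + \left(6 + 5^{2} + 7 \cdot 5\right)} = \sqrt{G + \left(6 + 25 + 35\right)} = \sqrt{G + 66} = \sqrt{66 + G}$)
$\frac{C{\left(9 \right)}}{-644} = \frac{\sqrt{66 + 9}}{-644} = \sqrt{75} \left(- \frac{1}{644}\right) = 5 \sqrt{3} \left(- \frac{1}{644}\right) = - \frac{5 \sqrt{3}}{644}$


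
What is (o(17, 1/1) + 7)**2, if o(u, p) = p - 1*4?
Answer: 16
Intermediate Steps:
o(u, p) = -4 + p (o(u, p) = p - 4 = -4 + p)
(o(17, 1/1) + 7)**2 = ((-4 + 1/1) + 7)**2 = ((-4 + 1*1) + 7)**2 = ((-4 + 1) + 7)**2 = (-3 + 7)**2 = 4**2 = 16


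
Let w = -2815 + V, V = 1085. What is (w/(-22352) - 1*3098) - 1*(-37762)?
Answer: 387405729/11176 ≈ 34664.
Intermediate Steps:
w = -1730 (w = -2815 + 1085 = -1730)
(w/(-22352) - 1*3098) - 1*(-37762) = (-1730/(-22352) - 1*3098) - 1*(-37762) = (-1730*(-1/22352) - 3098) + 37762 = (865/11176 - 3098) + 37762 = -34622383/11176 + 37762 = 387405729/11176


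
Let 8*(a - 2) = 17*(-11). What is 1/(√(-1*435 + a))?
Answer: -2*I*√7302/3651 ≈ -0.04681*I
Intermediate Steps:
a = -171/8 (a = 2 + (17*(-11))/8 = 2 + (⅛)*(-187) = 2 - 187/8 = -171/8 ≈ -21.375)
1/(√(-1*435 + a)) = 1/(√(-1*435 - 171/8)) = 1/(√(-435 - 171/8)) = 1/(√(-3651/8)) = 1/(I*√7302/4) = -2*I*√7302/3651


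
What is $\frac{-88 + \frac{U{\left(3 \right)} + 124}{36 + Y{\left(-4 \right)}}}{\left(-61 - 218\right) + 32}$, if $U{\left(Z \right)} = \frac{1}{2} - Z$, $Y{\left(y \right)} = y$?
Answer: $\frac{5389}{15808} \approx 0.3409$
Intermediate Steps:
$U{\left(Z \right)} = \frac{1}{2} - Z$
$\frac{-88 + \frac{U{\left(3 \right)} + 124}{36 + Y{\left(-4 \right)}}}{\left(-61 - 218\right) + 32} = \frac{-88 + \frac{\left(\frac{1}{2} - 3\right) + 124}{36 - 4}}{\left(-61 - 218\right) + 32} = \frac{-88 + \frac{\left(\frac{1}{2} - 3\right) + 124}{32}}{\left(-61 - 218\right) + 32} = \frac{-88 + \left(- \frac{5}{2} + 124\right) \frac{1}{32}}{-279 + 32} = \frac{-88 + \frac{243}{2} \cdot \frac{1}{32}}{-247} = \left(-88 + \frac{243}{64}\right) \left(- \frac{1}{247}\right) = \left(- \frac{5389}{64}\right) \left(- \frac{1}{247}\right) = \frac{5389}{15808}$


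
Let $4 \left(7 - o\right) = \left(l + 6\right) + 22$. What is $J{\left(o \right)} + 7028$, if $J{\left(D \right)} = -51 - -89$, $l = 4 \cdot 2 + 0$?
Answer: $7066$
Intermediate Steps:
$l = 8$ ($l = 8 + 0 = 8$)
$o = -2$ ($o = 7 - \frac{\left(8 + 6\right) + 22}{4} = 7 - \frac{14 + 22}{4} = 7 - 9 = -2$)
$J{\left(D \right)} = 38$ ($J{\left(D \right)} = -51 + 89 = 38$)
$J{\left(o \right)} + 7028 = 38 + 7028 = 7066$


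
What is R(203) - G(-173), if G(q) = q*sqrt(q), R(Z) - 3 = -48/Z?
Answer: 561/203 + 173*I*sqrt(173) ≈ 2.7635 + 2275.5*I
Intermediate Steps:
R(Z) = 3 - 48/Z
G(q) = q**(3/2)
R(203) - G(-173) = (3 - 48/203) - (-173)**(3/2) = (3 - 48*1/203) - (-173)*I*sqrt(173) = (3 - 48/203) + 173*I*sqrt(173) = 561/203 + 173*I*sqrt(173)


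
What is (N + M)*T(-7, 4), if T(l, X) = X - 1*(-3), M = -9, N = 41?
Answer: 224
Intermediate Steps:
T(l, X) = 3 + X (T(l, X) = X + 3 = 3 + X)
(N + M)*T(-7, 4) = (41 - 9)*(3 + 4) = 32*7 = 224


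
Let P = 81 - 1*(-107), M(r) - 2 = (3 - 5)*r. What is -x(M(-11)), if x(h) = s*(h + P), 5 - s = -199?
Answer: -43248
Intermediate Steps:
M(r) = 2 - 2*r (M(r) = 2 + (3 - 5)*r = 2 - 2*r)
s = 204 (s = 5 - 1*(-199) = 5 + 199 = 204)
P = 188 (P = 81 + 107 = 188)
x(h) = 38352 + 204*h (x(h) = 204*(h + 188) = 204*(188 + h) = 38352 + 204*h)
-x(M(-11)) = -(38352 + 204*(2 - 2*(-11))) = -(38352 + 204*(2 + 22)) = -(38352 + 204*24) = -(38352 + 4896) = -1*43248 = -43248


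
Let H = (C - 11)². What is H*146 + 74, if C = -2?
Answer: 24748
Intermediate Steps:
H = 169 (H = (-2 - 11)² = (-13)² = 169)
H*146 + 74 = 169*146 + 74 = 24674 + 74 = 24748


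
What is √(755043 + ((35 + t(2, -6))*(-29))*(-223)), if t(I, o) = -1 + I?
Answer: √987855 ≈ 993.91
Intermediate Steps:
√(755043 + ((35 + t(2, -6))*(-29))*(-223)) = √(755043 + ((35 + (-1 + 2))*(-29))*(-223)) = √(755043 + ((35 + 1)*(-29))*(-223)) = √(755043 + (36*(-29))*(-223)) = √(755043 - 1044*(-223)) = √(755043 + 232812) = √987855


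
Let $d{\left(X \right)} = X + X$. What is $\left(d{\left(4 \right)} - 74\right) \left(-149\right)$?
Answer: $9834$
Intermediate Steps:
$d{\left(X \right)} = 2 X$
$\left(d{\left(4 \right)} - 74\right) \left(-149\right) = \left(2 \cdot 4 - 74\right) \left(-149\right) = \left(8 - 74\right) \left(-149\right) = \left(-66\right) \left(-149\right) = 9834$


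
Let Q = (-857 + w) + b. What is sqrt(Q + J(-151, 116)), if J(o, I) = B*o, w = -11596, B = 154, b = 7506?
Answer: I*sqrt(28201) ≈ 167.93*I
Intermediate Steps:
J(o, I) = 154*o
Q = -4947 (Q = (-857 - 11596) + 7506 = -12453 + 7506 = -4947)
sqrt(Q + J(-151, 116)) = sqrt(-4947 + 154*(-151)) = sqrt(-4947 - 23254) = sqrt(-28201) = I*sqrt(28201)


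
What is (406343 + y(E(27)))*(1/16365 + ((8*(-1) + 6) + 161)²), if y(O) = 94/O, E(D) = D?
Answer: 907821622890386/88371 ≈ 1.0273e+10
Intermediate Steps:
(406343 + y(E(27)))*(1/16365 + ((8*(-1) + 6) + 161)²) = (406343 + 94/27)*(1/16365 + ((8*(-1) + 6) + 161)²) = (406343 + 94*(1/27))*(1/16365 + ((-8 + 6) + 161)²) = (406343 + 94/27)*(1/16365 + (-2 + 161)²) = 10971355*(1/16365 + 159²)/27 = 10971355*(1/16365 + 25281)/27 = (10971355/27)*(413723566/16365) = 907821622890386/88371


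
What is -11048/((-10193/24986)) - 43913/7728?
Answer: 2132830689575/78771504 ≈ 27076.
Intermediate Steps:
-11048/((-10193/24986)) - 43913/7728 = -11048/((-10193*1/24986)) - 43913*1/7728 = -11048/(-10193/24986) - 43913/7728 = -11048*(-24986/10193) - 43913/7728 = 276045328/10193 - 43913/7728 = 2132830689575/78771504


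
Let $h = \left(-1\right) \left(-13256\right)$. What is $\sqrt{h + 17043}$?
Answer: $\sqrt{30299} \approx 174.07$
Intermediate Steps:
$h = 13256$
$\sqrt{h + 17043} = \sqrt{13256 + 17043} = \sqrt{30299}$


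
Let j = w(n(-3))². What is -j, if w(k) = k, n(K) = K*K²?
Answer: -729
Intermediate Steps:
n(K) = K³
j = 729 (j = ((-3)³)² = (-27)² = 729)
-j = -1*729 = -729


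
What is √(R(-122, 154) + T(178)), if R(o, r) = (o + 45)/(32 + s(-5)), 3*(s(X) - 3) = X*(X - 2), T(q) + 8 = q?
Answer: √16835/10 ≈ 12.975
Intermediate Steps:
T(q) = -8 + q
s(X) = 3 + X*(-2 + X)/3 (s(X) = 3 + (X*(X - 2))/3 = 3 + (X*(-2 + X))/3 = 3 + X*(-2 + X)/3)
R(o, r) = 27/28 + 3*o/140 (R(o, r) = (o + 45)/(32 + (3 - ⅔*(-5) + (⅓)*(-5)²)) = (45 + o)/(32 + (3 + 10/3 + (⅓)*25)) = (45 + o)/(32 + (3 + 10/3 + 25/3)) = (45 + o)/(32 + 44/3) = (45 + o)/(140/3) = (45 + o)*(3/140) = 27/28 + 3*o/140)
√(R(-122, 154) + T(178)) = √((27/28 + (3/140)*(-122)) + (-8 + 178)) = √((27/28 - 183/70) + 170) = √(-33/20 + 170) = √(3367/20) = √16835/10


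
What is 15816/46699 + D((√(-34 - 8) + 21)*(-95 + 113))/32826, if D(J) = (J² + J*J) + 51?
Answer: 4198559171/510980458 + 4536*I*√42/5471 ≈ 8.2167 + 5.3732*I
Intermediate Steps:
D(J) = 51 + 2*J² (D(J) = (J² + J²) + 51 = 2*J² + 51 = 51 + 2*J²)
15816/46699 + D((√(-34 - 8) + 21)*(-95 + 113))/32826 = 15816/46699 + (51 + 2*((√(-34 - 8) + 21)*(-95 + 113))²)/32826 = 15816*(1/46699) + (51 + 2*((√(-42) + 21)*18)²)*(1/32826) = 15816/46699 + (51 + 2*((I*√42 + 21)*18)²)*(1/32826) = 15816/46699 + (51 + 2*((21 + I*√42)*18)²)*(1/32826) = 15816/46699 + (51 + 2*(378 + 18*I*√42)²)*(1/32826) = 15816/46699 + (17/10942 + (378 + 18*I*√42)²/16413) = 173852555/510980458 + (378 + 18*I*√42)²/16413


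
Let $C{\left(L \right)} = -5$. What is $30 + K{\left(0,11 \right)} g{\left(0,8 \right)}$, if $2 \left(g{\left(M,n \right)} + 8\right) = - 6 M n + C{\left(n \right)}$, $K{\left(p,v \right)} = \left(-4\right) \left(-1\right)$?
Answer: $-12$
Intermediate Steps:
$K{\left(p,v \right)} = 4$
$g{\left(M,n \right)} = - \frac{21}{2} - 3 M n$ ($g{\left(M,n \right)} = -8 + \frac{- 6 M n - 5}{2} = -8 + \frac{-5 - 6 M n}{2} = -8 - \left(\frac{5}{2} + 3 M n\right) = - \frac{21}{2} - 3 M n$)
$30 + K{\left(0,11 \right)} g{\left(0,8 \right)} = 30 + 4 \left(- \frac{21}{2} - 0 \cdot 8\right) = 30 + 4 \left(- \frac{21}{2} + 0\right) = 30 + 4 \left(- \frac{21}{2}\right) = 30 - 42 = -12$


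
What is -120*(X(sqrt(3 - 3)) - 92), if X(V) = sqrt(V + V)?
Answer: 11040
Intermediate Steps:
X(V) = sqrt(2)*sqrt(V) (X(V) = sqrt(2*V) = sqrt(2)*sqrt(V))
-120*(X(sqrt(3 - 3)) - 92) = -120*(sqrt(2)*sqrt(sqrt(3 - 3)) - 92) = -120*(sqrt(2)*sqrt(sqrt(0)) - 92) = -120*(sqrt(2)*sqrt(0) - 92) = -120*(sqrt(2)*0 - 92) = -120*(0 - 92) = -120*(-92) = 11040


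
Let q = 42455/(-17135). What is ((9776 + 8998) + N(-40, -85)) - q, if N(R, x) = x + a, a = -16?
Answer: 64000862/3427 ≈ 18675.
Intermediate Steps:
N(R, x) = -16 + x (N(R, x) = x - 16 = -16 + x)
q = -8491/3427 (q = 42455*(-1/17135) = -8491/3427 ≈ -2.4777)
((9776 + 8998) + N(-40, -85)) - q = ((9776 + 8998) + (-16 - 85)) - 1*(-8491/3427) = (18774 - 101) + 8491/3427 = 18673 + 8491/3427 = 64000862/3427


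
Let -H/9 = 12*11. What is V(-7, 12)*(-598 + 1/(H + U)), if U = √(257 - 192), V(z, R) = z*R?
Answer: 70891466520/1411279 + 84*√65/1411279 ≈ 50232.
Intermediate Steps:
V(z, R) = R*z
H = -1188 (H = -108*11 = -9*132 = -1188)
U = √65 ≈ 8.0623
V(-7, 12)*(-598 + 1/(H + U)) = (12*(-7))*(-598 + 1/(-1188 + √65)) = -84*(-598 + 1/(-1188 + √65)) = 50232 - 84/(-1188 + √65)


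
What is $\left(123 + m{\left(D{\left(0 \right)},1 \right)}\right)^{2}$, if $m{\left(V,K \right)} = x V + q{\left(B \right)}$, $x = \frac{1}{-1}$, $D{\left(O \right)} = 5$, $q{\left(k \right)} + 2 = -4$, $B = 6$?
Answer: $12544$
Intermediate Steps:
$q{\left(k \right)} = -6$ ($q{\left(k \right)} = -2 - 4 = -6$)
$x = -1$
$m{\left(V,K \right)} = -6 - V$ ($m{\left(V,K \right)} = - V - 6 = -6 - V$)
$\left(123 + m{\left(D{\left(0 \right)},1 \right)}\right)^{2} = \left(123 - 11\right)^{2} = 112^{2} = 12544$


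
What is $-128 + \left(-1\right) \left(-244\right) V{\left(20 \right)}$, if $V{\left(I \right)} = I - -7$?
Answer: $6460$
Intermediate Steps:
$V{\left(I \right)} = 7 + I$ ($V{\left(I \right)} = I + 7 = 7 + I$)
$-128 + \left(-1\right) \left(-244\right) V{\left(20 \right)} = -128 + \left(-1\right) \left(-244\right) \left(7 + 20\right) = -128 + 244 \cdot 27 = -128 + 6588 = 6460$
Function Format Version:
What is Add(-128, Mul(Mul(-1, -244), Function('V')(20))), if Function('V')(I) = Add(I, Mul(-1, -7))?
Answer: 6460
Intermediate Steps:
Function('V')(I) = Add(7, I) (Function('V')(I) = Add(I, 7) = Add(7, I))
Add(-128, Mul(Mul(-1, -244), Function('V')(20))) = Add(-128, Mul(Mul(-1, -244), Add(7, 20))) = Add(-128, Mul(244, 27)) = Add(-128, 6588) = 6460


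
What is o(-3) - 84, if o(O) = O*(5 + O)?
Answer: -90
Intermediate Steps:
o(-3) - 84 = -3*(5 - 3) - 84 = -3*2 - 84 = -6 - 84 = -90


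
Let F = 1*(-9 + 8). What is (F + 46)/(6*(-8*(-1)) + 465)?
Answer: 5/57 ≈ 0.087719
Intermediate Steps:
F = -1 (F = 1*(-1) = -1)
(F + 46)/(6*(-8*(-1)) + 465) = (-1 + 46)/(6*(-8*(-1)) + 465) = 45/(6*8 + 465) = 45/(48 + 465) = 45/513 = 45*(1/513) = 5/57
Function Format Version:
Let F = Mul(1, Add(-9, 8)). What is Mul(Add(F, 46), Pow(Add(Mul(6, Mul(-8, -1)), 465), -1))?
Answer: Rational(5, 57) ≈ 0.087719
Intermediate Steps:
F = -1 (F = Mul(1, -1) = -1)
Mul(Add(F, 46), Pow(Add(Mul(6, Mul(-8, -1)), 465), -1)) = Mul(Add(-1, 46), Pow(Add(Mul(6, Mul(-8, -1)), 465), -1)) = Mul(45, Pow(Add(Mul(6, 8), 465), -1)) = Mul(45, Pow(Add(48, 465), -1)) = Mul(45, Pow(513, -1)) = Mul(45, Rational(1, 513)) = Rational(5, 57)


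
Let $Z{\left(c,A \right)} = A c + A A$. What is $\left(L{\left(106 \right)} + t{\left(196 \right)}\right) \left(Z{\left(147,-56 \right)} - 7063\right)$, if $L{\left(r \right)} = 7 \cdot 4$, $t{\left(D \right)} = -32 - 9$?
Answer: $158067$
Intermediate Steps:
$Z{\left(c,A \right)} = A^{2} + A c$ ($Z{\left(c,A \right)} = A c + A^{2} = A^{2} + A c$)
$t{\left(D \right)} = -41$ ($t{\left(D \right)} = -32 - 9 = -41$)
$L{\left(r \right)} = 28$
$\left(L{\left(106 \right)} + t{\left(196 \right)}\right) \left(Z{\left(147,-56 \right)} - 7063\right) = \left(28 - 41\right) \left(- 56 \left(-56 + 147\right) - 7063\right) = - 13 \left(\left(-56\right) 91 - 7063\right) = - 13 \left(-5096 - 7063\right) = \left(-13\right) \left(-12159\right) = 158067$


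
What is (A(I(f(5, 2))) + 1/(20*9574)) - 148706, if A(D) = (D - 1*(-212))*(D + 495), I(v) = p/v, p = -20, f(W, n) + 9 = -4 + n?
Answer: -984158563959/23169080 ≈ -42477.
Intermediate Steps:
f(W, n) = -13 + n (f(W, n) = -9 + (-4 + n) = -13 + n)
I(v) = -20/v
A(D) = (212 + D)*(495 + D) (A(D) = (D + 212)*(495 + D) = (212 + D)*(495 + D))
(A(I(f(5, 2))) + 1/(20*9574)) - 148706 = ((104940 + (-20/(-13 + 2))**2 + 707*(-20/(-13 + 2))) + 1/(20*9574)) - 148706 = ((104940 + (-20/(-11))**2 + 707*(-20/(-11))) + 1/191480) - 148706 = ((104940 + (-20*(-1/11))**2 + 707*(-20*(-1/11))) + 1/191480) - 148706 = ((104940 + (20/11)**2 + 707*(20/11)) + 1/191480) - 148706 = ((104940 + 400/121 + 14140/11) + 1/191480) - 148706 = (12853680/121 + 1/191480) - 148706 = 2461222646521/23169080 - 148706 = -984158563959/23169080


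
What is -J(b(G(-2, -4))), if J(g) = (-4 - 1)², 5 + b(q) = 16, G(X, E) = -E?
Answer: -25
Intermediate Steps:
b(q) = 11 (b(q) = -5 + 16 = 11)
J(g) = 25 (J(g) = (-5)² = 25)
-J(b(G(-2, -4))) = -1*25 = -25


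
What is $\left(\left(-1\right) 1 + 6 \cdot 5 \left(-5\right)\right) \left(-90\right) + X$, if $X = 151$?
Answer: $13741$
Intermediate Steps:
$\left(\left(-1\right) 1 + 6 \cdot 5 \left(-5\right)\right) \left(-90\right) + X = \left(\left(-1\right) 1 + 6 \cdot 5 \left(-5\right)\right) \left(-90\right) + 151 = \left(-1 + 30 \left(-5\right)\right) \left(-90\right) + 151 = \left(-1 - 150\right) \left(-90\right) + 151 = \left(-151\right) \left(-90\right) + 151 = 13590 + 151 = 13741$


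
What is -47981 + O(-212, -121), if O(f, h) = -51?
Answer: -48032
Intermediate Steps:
-47981 + O(-212, -121) = -47981 - 51 = -48032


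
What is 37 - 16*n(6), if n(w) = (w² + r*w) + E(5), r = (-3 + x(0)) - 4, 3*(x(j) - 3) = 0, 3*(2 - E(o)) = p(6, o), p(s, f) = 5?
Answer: -481/3 ≈ -160.33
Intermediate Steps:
E(o) = ⅓ (E(o) = 2 - ⅓*5 = 2 - 5/3 = ⅓)
x(j) = 3 (x(j) = 3 + (⅓)*0 = 3 + 0 = 3)
r = -4 (r = (-3 + 3) - 4 = 0 - 4 = -4)
n(w) = ⅓ + w² - 4*w (n(w) = (w² - 4*w) + ⅓ = ⅓ + w² - 4*w)
37 - 16*n(6) = 37 - 16*(⅓ + 6² - 4*6) = 37 - 16*(⅓ + 36 - 24) = 37 - 16*37/3 = 37 - 592/3 = -481/3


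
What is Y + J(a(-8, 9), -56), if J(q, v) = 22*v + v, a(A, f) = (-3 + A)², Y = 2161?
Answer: 873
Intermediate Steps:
J(q, v) = 23*v
Y + J(a(-8, 9), -56) = 2161 + 23*(-56) = 2161 - 1288 = 873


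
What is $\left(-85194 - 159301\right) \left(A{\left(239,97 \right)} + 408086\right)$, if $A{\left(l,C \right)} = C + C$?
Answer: $-99822418600$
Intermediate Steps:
$A{\left(l,C \right)} = 2 C$
$\left(-85194 - 159301\right) \left(A{\left(239,97 \right)} + 408086\right) = \left(-85194 - 159301\right) \left(2 \cdot 97 + 408086\right) = - 244495 \left(194 + 408086\right) = \left(-244495\right) 408280 = -99822418600$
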